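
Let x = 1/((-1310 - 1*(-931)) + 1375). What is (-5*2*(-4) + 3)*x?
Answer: 43/996 ≈ 0.043173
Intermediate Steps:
x = 1/996 (x = 1/((-1310 + 931) + 1375) = 1/(-379 + 1375) = 1/996 ≈ 0.0010040)
(-5*2*(-4) + 3)*x = (-5*2*(-4) + 3)*(1/996) = (-10*(-4) + 3)*(1/996) = (40 + 3)*(1/996) = 43*(1/996) = 43/996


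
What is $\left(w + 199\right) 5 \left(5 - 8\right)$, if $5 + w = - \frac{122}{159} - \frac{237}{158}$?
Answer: $- \frac{304855}{106} \approx -2876.0$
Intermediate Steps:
$w = - \frac{2311}{318}$ ($w = -5 - \left(\frac{3}{2} + \frac{122}{159}\right) = -5 - \frac{721}{318} = - \frac{2311}{318} \approx -7.2673$)
$\left(w + 199\right) 5 \left(5 - 8\right) = \left(- \frac{2311}{318} + 199\right) 5 \left(5 - 8\right) = \frac{60971 \cdot 5 \left(-3\right)}{318} = \frac{60971}{318} \left(-15\right) = - \frac{304855}{106}$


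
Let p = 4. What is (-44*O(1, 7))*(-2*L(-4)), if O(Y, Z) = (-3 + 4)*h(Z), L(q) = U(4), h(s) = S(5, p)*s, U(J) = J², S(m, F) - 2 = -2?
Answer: 0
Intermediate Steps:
S(m, F) = 0 (S(m, F) = 2 - 2 = 0)
h(s) = 0 (h(s) = 0*s = 0)
L(q) = 16 (L(q) = 4² = 16)
O(Y, Z) = 0 (O(Y, Z) = (-3 + 4)*0 = 1*0 = 0)
(-44*O(1, 7))*(-2*L(-4)) = (-44*0)*(-2*16) = 0*(-32) = 0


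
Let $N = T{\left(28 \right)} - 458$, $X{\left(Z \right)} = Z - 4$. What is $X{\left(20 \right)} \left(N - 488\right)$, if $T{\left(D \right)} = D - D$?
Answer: $-15136$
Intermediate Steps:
$T{\left(D \right)} = 0$
$X{\left(Z \right)} = -4 + Z$
$N = -458$ ($N = 0 - 458 = -458$)
$X{\left(20 \right)} \left(N - 488\right) = \left(-4 + 20\right) \left(-458 - 488\right) = 16 \left(-946\right) = -15136$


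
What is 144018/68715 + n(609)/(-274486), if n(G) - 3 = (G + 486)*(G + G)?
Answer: -1930191261/698566870 ≈ -2.7631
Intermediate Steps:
n(G) = 3 + 2*G*(486 + G) (n(G) = 3 + (G + 486)*(G + G) = 3 + (486 + G)*(2*G) = 3 + 2*G*(486 + G))
144018/68715 + n(609)/(-274486) = 144018/68715 + (3 + 2*609² + 972*609)/(-274486) = 144018*(1/68715) + (3 + 2*370881 + 591948)*(-1/274486) = 5334/2545 + (3 + 741762 + 591948)*(-1/274486) = 5334/2545 + 1333713*(-1/274486) = 5334/2545 - 1333713/274486 = -1930191261/698566870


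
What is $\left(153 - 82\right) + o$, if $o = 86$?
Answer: $157$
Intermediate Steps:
$\left(153 - 82\right) + o = \left(153 - 82\right) + 86 = 71 + 86 = 157$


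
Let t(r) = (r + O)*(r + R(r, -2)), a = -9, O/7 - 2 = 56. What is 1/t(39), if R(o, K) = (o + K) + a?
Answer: 1/29815 ≈ 3.3540e-5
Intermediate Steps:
O = 406 (O = 14 + 7*56 = 14 + 392 = 406)
R(o, K) = -9 + K + o (R(o, K) = (o + K) - 9 = (K + o) - 9 = -9 + K + o)
t(r) = (-11 + 2*r)*(406 + r) (t(r) = (r + 406)*(r + (-9 - 2 + r)) = (406 + r)*(r + (-11 + r)) = (406 + r)*(-11 + 2*r) = (-11 + 2*r)*(406 + r))
1/t(39) = 1/(-4466 + 2*39² + 801*39) = 1/(-4466 + 2*1521 + 31239) = 1/(-4466 + 3042 + 31239) = 1/29815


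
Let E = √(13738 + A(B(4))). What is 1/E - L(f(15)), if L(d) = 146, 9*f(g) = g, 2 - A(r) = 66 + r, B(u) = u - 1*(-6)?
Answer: -146 + √854/3416 ≈ -145.99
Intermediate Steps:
B(u) = 6 + u (B(u) = u + 6 = 6 + u)
A(r) = -64 - r (A(r) = 2 - (66 + r) = 2 + (-66 - r) = -64 - r)
f(g) = g/9
E = 4*√854 (E = √(13738 + (-64 - (6 + 4))) = √(13738 + (-64 - 1*10)) = √(13738 + (-64 - 10)) = √(13738 - 74) = √13664 = 4*√854 ≈ 116.89)
1/E - L(f(15)) = 1/(4*√854) - 1*146 = √854/3416 - 146 = -146 + √854/3416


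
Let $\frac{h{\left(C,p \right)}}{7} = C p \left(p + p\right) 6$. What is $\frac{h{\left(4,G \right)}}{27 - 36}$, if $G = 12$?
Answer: $-5376$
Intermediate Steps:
$h{\left(C,p \right)} = 84 C p^{2}$ ($h{\left(C,p \right)} = 7 C p \left(p + p\right) 6 = 7 C p 2 p 6 = 7 \cdot 2 C p^{2} \cdot 6 = 7 \cdot 12 C p^{2} = 84 C p^{2}$)
$\frac{h{\left(4,G \right)}}{27 - 36} = \frac{84 \cdot 4 \cdot 12^{2}}{27 - 36} = \frac{84 \cdot 4 \cdot 144}{-9} = \left(- \frac{1}{9}\right) 48384 = -5376$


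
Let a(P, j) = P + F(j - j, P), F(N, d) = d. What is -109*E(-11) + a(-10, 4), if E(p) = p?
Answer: 1179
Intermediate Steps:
a(P, j) = 2*P (a(P, j) = P + P = 2*P)
-109*E(-11) + a(-10, 4) = -109*(-11) + 2*(-10) = 1199 - 20 = 1179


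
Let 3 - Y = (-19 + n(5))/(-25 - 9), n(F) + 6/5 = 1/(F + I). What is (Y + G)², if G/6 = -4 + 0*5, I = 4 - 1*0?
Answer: 272811289/585225 ≈ 466.16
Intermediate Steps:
I = 4 (I = 4 + 0 = 4)
n(F) = -6/5 + 1/(4 + F) (n(F) = -6/5 + 1/(F + 4) = -6/5 + 1/(4 + F))
G = -24 (G = 6*(-4 + 0*5) = 6*(-4 + 0) = 6*(-4) = -24)
Y = 1843/765 (Y = 3 - (-19 + (-19 - 6*5)/(5*(4 + 5)))/(-25 - 9) = 3 - (-19 + (⅕)*(-19 - 30)/9)/(-34) = 3 - (-19 + (⅕)*(⅑)*(-49))*(-1)/34 = 3 - (-19 - 49/45)*(-1)/34 = 3 - (-904)*(-1)/(45*34) = 3 - 1*452/765 = 3 - 452/765 = 1843/765 ≈ 2.4091)
(Y + G)² = (1843/765 - 24)² = (-16517/765)² = 272811289/585225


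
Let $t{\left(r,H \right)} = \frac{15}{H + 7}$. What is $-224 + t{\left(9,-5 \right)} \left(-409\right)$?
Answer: $- \frac{6583}{2} \approx -3291.5$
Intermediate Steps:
$t{\left(r,H \right)} = \frac{15}{7 + H}$
$-224 + t{\left(9,-5 \right)} \left(-409\right) = -224 + \frac{15}{7 - 5} \left(-409\right) = -224 + \frac{15}{2} \left(-409\right) = -224 - \frac{6135}{2} = - \frac{6583}{2}$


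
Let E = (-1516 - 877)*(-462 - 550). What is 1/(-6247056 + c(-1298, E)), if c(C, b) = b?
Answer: -1/3825340 ≈ -2.6141e-7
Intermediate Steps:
E = 2421716 (E = -2393*(-1012) = 2421716)
1/(-6247056 + c(-1298, E)) = 1/(-6247056 + 2421716) = 1/(-3825340) = -1/3825340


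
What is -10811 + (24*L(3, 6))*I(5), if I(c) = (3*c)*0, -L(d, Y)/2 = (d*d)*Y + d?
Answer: -10811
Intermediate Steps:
L(d, Y) = -2*d - 2*Y*d² (L(d, Y) = -2*((d*d)*Y + d) = -2*(d²*Y + d) = -2*(Y*d² + d) = -2*(d + Y*d²) = -2*d - 2*Y*d²)
I(c) = 0
-10811 + (24*L(3, 6))*I(5) = -10811 + (24*(-2*3*(1 + 6*3)))*0 = -10811 + (24*(-2*3*(1 + 18)))*0 = -10811 + (24*(-2*3*19))*0 = -10811 + (24*(-114))*0 = -10811 - 2736*0 = -10811 + 0 = -10811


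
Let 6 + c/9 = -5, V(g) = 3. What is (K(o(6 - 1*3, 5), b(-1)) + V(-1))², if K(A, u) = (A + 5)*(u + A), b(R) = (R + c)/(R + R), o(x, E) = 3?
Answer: 182329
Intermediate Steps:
c = -99 (c = -54 + 9*(-5) = -54 - 45 = -99)
b(R) = (-99 + R)/(2*R) (b(R) = (R - 99)/(R + R) = (-99 + R)/((2*R)) = (-99 + R)*(1/(2*R)) = (-99 + R)/(2*R))
K(A, u) = (5 + A)*(A + u)
(K(o(6 - 1*3, 5), b(-1)) + V(-1))² = ((3² + 5*3 + 5*((½)*(-99 - 1)/(-1)) + 3*((½)*(-99 - 1)/(-1))) + 3)² = ((9 + 15 + 5*((½)*(-1)*(-100)) + 3*((½)*(-1)*(-100))) + 3)² = ((9 + 15 + 5*50 + 3*50) + 3)² = ((9 + 15 + 250 + 150) + 3)² = (424 + 3)² = 427² = 182329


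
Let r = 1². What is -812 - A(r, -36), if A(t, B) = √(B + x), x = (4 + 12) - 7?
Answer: -812 - 3*I*√3 ≈ -812.0 - 5.1962*I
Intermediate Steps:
x = 9 (x = 16 - 7 = 9)
r = 1
A(t, B) = √(9 + B) (A(t, B) = √(B + 9) = √(9 + B))
-812 - A(r, -36) = -812 - √(9 - 36) = -812 - √(-27) = -812 - 3*I*√3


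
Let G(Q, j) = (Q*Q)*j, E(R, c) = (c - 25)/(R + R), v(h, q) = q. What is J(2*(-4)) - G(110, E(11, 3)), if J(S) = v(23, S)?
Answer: 12092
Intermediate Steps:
J(S) = S
E(R, c) = (-25 + c)/(2*R) (E(R, c) = (-25 + c)/((2*R)) = (-25 + c)*(1/(2*R)) = (-25 + c)/(2*R))
G(Q, j) = j*Q² (G(Q, j) = Q²*j = j*Q²)
J(2*(-4)) - G(110, E(11, 3)) = 2*(-4) - (½)*(-25 + 3)/11*110² = -8 - (½)*(1/11)*(-22)*12100 = -8 - (-1)*12100 = -8 - 1*(-12100) = -8 + 12100 = 12092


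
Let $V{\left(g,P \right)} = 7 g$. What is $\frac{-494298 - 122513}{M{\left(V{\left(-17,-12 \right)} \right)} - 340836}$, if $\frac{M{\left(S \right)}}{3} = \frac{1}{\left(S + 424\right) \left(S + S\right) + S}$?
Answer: $\frac{44847710999}{24781844727} \approx 1.8097$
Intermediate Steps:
$M{\left(S \right)} = \frac{3}{S + 2 S \left(424 + S\right)}$ ($M{\left(S \right)} = \frac{3}{\left(S + 424\right) \left(S + S\right) + S} = \frac{3}{\left(424 + S\right) 2 S + S} = \frac{3}{2 S \left(424 + S\right) + S} = \frac{3}{S + 2 S \left(424 + S\right)}$)
$\frac{-494298 - 122513}{M{\left(V{\left(-17,-12 \right)} \right)} - 340836} = \frac{-494298 - 122513}{\frac{3}{7 \left(-17\right) \left(849 + 2 \cdot 7 \left(-17\right)\right)} - 340836} = - \frac{616811}{\frac{3}{\left(-119\right) \left(849 + 2 \left(-119\right)\right)} - 340836} = - \frac{616811}{3 \left(- \frac{1}{119}\right) \frac{1}{849 - 238} - 340836} = - \frac{616811}{3 \left(- \frac{1}{119}\right) \frac{1}{611} - 340836} = - \frac{616811}{- \frac{3}{72709} - 340836} = - \frac{616811}{- \frac{24781844727}{72709}} = \left(-616811\right) \left(- \frac{72709}{24781844727}\right) = \frac{44847710999}{24781844727}$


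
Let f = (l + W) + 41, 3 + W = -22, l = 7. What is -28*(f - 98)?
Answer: 2100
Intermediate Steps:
W = -25 (W = -3 - 22 = -25)
f = 23 (f = (7 - 25) + 41 = -18 + 41 = 23)
-28*(f - 98) = -28*(23 - 98) = -28*(-75) = 2100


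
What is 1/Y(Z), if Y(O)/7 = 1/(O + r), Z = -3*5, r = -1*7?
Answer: -22/7 ≈ -3.1429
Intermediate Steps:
r = -7
Z = -15
Y(O) = 7/(-7 + O) (Y(O) = 7/(O - 7) = 7/(-7 + O))
1/Y(Z) = 1/(7/(-7 - 15)) = 1/(7/(-22)) = 1/(7*(-1/22)) = 1/(-7/22) = -22/7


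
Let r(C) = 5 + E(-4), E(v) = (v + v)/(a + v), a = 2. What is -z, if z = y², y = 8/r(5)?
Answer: -64/81 ≈ -0.79012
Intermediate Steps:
E(v) = 2*v/(2 + v) (E(v) = (v + v)/(2 + v) = (2*v)/(2 + v) = 2*v/(2 + v))
r(C) = 9 (r(C) = 5 + 2*(-4)/(2 - 4) = 5 + 2*(-4)/(-2) = 5 + 2*(-4)*(-½) = 5 + 4 = 9)
y = 8/9 ≈ 0.88889
z = 64/81 (z = (8/9)² = 64/81 ≈ 0.79012)
-z = -1*64/81 = -64/81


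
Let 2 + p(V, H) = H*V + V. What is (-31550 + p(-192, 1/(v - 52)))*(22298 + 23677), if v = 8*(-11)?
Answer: -10215571440/7 ≈ -1.4594e+9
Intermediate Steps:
v = -88
p(V, H) = -2 + V + H*V (p(V, H) = -2 + (H*V + V) = -2 + (V + H*V) = -2 + V + H*V)
(-31550 + p(-192, 1/(v - 52)))*(22298 + 23677) = (-31550 + (-2 - 192 - 192/(-88 - 52)))*(22298 + 23677) = (-31550 + (-2 - 192 - 192/(-140)))*45975 = (-31550 + (-2 - 192 - 1/140*(-192)))*45975 = (-31550 + (-2 - 192 + 48/35))*45975 = (-31550 - 6742/35)*45975 = -1110992/35*45975 = -10215571440/7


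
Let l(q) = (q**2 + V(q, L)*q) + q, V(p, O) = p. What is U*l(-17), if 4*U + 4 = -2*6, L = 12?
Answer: -2244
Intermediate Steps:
U = -4 (U = -1 + (-2*6)/4 = -1 + (1/4)*(-12) = -1 - 3 = -4)
l(q) = q + 2*q**2 (l(q) = (q**2 + q*q) + q = (q**2 + q**2) + q = 2*q**2 + q = q + 2*q**2)
U*l(-17) = -(-68)*(1 + 2*(-17)) = -(-68)*(1 - 34) = -(-68)*(-33) = -4*561 = -2244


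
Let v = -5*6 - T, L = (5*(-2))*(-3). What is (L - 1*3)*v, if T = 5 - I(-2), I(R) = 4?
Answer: -837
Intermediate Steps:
L = 30 (L = -10*(-3) = 30)
T = 1 (T = 5 - 1*4 = 5 - 4 = 1)
v = -31 (v = -5*6 - 1*1 = -30 - 1 = -31)
(L - 1*3)*v = (30 - 1*3)*(-31) = (30 - 3)*(-31) = 27*(-31) = -837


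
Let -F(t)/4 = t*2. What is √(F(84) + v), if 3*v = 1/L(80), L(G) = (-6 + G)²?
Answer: I*√33118845/222 ≈ 25.923*I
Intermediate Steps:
v = 1/16428 (v = 1/(3*((-6 + 80)²)) = 1/(3*(74²)) = (⅓)/5476 = (⅓)*(1/5476) = 1/16428 ≈ 6.0872e-5)
F(t) = -8*t (F(t) = -4*t*2 = -8*t)
√(F(84) + v) = √(-8*84 + 1/16428) = √(-672 + 1/16428) = √(-11039615/16428) = I*√33118845/222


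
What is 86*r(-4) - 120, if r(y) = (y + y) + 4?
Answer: -464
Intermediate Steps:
r(y) = 4 + 2*y (r(y) = 2*y + 4 = 4 + 2*y)
86*r(-4) - 120 = 86*(4 + 2*(-4)) - 120 = 86*(4 - 8) - 120 = 86*(-4) - 120 = -344 - 120 = -464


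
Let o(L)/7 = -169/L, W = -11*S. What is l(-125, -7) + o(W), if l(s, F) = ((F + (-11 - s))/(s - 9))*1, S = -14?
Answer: -6250/737 ≈ -8.4803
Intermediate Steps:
l(s, F) = (-11 + F - s)/(-9 + s) (l(s, F) = ((-11 + F - s)/(-9 + s))*1 = (-11 + F - s)/(-9 + s))
W = 154 (W = -11*(-14) = 154)
o(L) = -1183/L (o(L) = 7*(-169/L) = -1183/L)
l(-125, -7) + o(W) = (-11 - 7 - 1*(-125))/(-9 - 125) - 1183/154 = (-11 - 7 + 125)/(-134) - 1183*1/154 = -1/134*107 - 169/22 = -107/134 - 169/22 = -6250/737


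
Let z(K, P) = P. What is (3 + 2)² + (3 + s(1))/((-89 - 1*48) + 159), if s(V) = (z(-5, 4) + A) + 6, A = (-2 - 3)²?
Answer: 294/11 ≈ 26.727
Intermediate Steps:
A = 25 (A = (-5)² = 25)
s(V) = 35 (s(V) = (4 + 25) + 6 = 29 + 6 = 35)
(3 + 2)² + (3 + s(1))/((-89 - 1*48) + 159) = (3 + 2)² + (3 + 35)/((-89 - 1*48) + 159) = 5² + 38/((-89 - 48) + 159) = 25 + 38/(-137 + 159) = 25 + 38/22 = 25 + 38*(1/22) = 25 + 19/11 = 294/11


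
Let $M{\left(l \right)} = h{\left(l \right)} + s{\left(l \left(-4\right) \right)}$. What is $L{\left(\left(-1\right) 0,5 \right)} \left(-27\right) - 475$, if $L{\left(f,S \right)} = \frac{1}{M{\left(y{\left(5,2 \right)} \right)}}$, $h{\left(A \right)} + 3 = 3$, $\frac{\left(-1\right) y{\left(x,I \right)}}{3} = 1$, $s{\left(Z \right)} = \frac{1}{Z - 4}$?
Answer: $-691$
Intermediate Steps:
$s{\left(Z \right)} = \frac{1}{-4 + Z}$
$y{\left(x,I \right)} = -3$ ($y{\left(x,I \right)} = \left(-3\right) 1 = -3$)
$h{\left(A \right)} = 0$ ($h{\left(A \right)} = -3 + 3 = 0$)
$M{\left(l \right)} = \frac{1}{-4 - 4 l}$ ($M{\left(l \right)} = 0 + \frac{1}{-4 + l \left(-4\right)} = 0 + \frac{1}{-4 - 4 l} = \frac{1}{-4 - 4 l}$)
$L{\left(f,S \right)} = 8$ ($L{\left(f,S \right)} = \frac{1}{\left(-1\right) \frac{1}{4 + 4 \left(-3\right)}} = \frac{1}{\left(-1\right) \frac{1}{4 - 12}} = \frac{1}{\left(-1\right) \frac{1}{-8}} = \frac{1}{\left(-1\right) \left(- \frac{1}{8}\right)} = \frac{1}{\frac{1}{8}} = 8$)
$L{\left(\left(-1\right) 0,5 \right)} \left(-27\right) - 475 = 8 \left(-27\right) - 475 = -216 - 475 = -691$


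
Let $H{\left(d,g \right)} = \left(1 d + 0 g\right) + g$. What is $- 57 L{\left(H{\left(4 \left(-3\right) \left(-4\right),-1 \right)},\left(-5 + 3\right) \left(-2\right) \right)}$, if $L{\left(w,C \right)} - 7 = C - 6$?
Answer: $-285$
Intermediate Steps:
$H{\left(d,g \right)} = d + g$ ($H{\left(d,g \right)} = \left(d + 0\right) + g = d + g$)
$L{\left(w,C \right)} = 1 + C$ ($L{\left(w,C \right)} = 7 + \left(C - 6\right) = 7 + \left(-6 + C\right) = 1 + C$)
$- 57 L{\left(H{\left(4 \left(-3\right) \left(-4\right),-1 \right)},\left(-5 + 3\right) \left(-2\right) \right)} = - 57 \left(1 + \left(-5 + 3\right) \left(-2\right)\right) = - 57 \left(1 - -4\right) = - 57 \left(1 + 4\right) = \left(-57\right) 5 = -285$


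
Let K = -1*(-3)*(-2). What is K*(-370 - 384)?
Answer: 4524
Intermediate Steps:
K = -6 (K = 3*(-2) = -6)
K*(-370 - 384) = -6*(-370 - 384) = -6*(-754) = 4524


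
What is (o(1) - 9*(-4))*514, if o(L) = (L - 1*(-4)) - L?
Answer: 20560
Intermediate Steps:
o(L) = 4 (o(L) = (L + 4) - L = (4 + L) - L = 4)
(o(1) - 9*(-4))*514 = (4 - 9*(-4))*514 = (4 + 36)*514 = 40*514 = 20560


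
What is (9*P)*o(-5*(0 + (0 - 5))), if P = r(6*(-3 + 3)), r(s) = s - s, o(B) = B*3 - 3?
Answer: 0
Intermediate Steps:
o(B) = -3 + 3*B (o(B) = 3*B - 3 = -3 + 3*B)
r(s) = 0
P = 0
(9*P)*o(-5*(0 + (0 - 5))) = (9*0)*(-3 + 3*(-5*(0 + (0 - 5)))) = 0*(-3 + 3*(-5*(0 - 5))) = 0*(-3 + 3*(-5*(-5))) = 0*(-3 + 3*25) = 0*(-3 + 75) = 0*72 = 0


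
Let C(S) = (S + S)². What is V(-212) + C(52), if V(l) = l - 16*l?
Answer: 13996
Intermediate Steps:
C(S) = 4*S² (C(S) = (2*S)² = 4*S²)
V(l) = -15*l
V(-212) + C(52) = -15*(-212) + 4*52² = 3180 + 4*2704 = 3180 + 10816 = 13996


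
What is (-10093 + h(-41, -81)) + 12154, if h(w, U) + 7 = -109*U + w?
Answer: 10842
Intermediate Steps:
h(w, U) = -7 + w - 109*U (h(w, U) = -7 + (-109*U + w) = -7 + (w - 109*U) = -7 + w - 109*U)
(-10093 + h(-41, -81)) + 12154 = (-10093 + (-7 - 41 - 109*(-81))) + 12154 = (-10093 + (-7 - 41 + 8829)) + 12154 = (-10093 + 8781) + 12154 = -1312 + 12154 = 10842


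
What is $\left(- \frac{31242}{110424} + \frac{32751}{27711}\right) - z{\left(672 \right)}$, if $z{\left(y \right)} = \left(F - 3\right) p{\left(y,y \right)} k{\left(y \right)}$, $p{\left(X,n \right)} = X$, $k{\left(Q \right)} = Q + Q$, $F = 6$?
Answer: $- \frac{153536475125861}{56665916} \approx -2.7095 \cdot 10^{6}$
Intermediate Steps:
$k{\left(Q \right)} = 2 Q$
$z{\left(y \right)} = 6 y^{2}$ ($z{\left(y \right)} = \left(6 - 3\right) y 2 y = 3 y 2 y = 6 y^{2}$)
$\left(- \frac{31242}{110424} + \frac{32751}{27711}\right) - z{\left(672 \right)} = \left(- \frac{31242}{110424} + \frac{32751}{27711}\right) - 6 \cdot 672^{2} = \left(\left(-31242\right) \frac{1}{110424} + 32751 \cdot \frac{1}{27711}\right) - 6 \cdot 451584 = \left(- \frac{5207}{18404} + \frac{3639}{3079}\right) - 2709504 = \frac{50939803}{56665916} - 2709504 = - \frac{153536475125861}{56665916}$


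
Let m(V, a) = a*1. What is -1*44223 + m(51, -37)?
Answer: -44260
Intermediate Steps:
m(V, a) = a
-1*44223 + m(51, -37) = -1*44223 - 37 = -44223 - 37 = -44260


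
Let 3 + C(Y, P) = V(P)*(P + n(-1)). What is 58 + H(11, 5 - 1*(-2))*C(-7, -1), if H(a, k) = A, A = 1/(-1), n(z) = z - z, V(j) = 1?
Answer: 62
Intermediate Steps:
n(z) = 0
A = -1
C(Y, P) = -3 + P (C(Y, P) = -3 + 1*(P + 0) = -3 + 1*P = -3 + P)
H(a, k) = -1
58 + H(11, 5 - 1*(-2))*C(-7, -1) = 58 - (-3 - 1) = 58 - 1*(-4) = 58 + 4 = 62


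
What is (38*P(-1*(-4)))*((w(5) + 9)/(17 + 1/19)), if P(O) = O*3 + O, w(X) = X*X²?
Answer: 386992/81 ≈ 4777.7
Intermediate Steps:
w(X) = X³
P(O) = 4*O (P(O) = 3*O + O = 4*O)
(38*P(-1*(-4)))*((w(5) + 9)/(17 + 1/19)) = (38*(4*(-1*(-4))))*((5³ + 9)/(17 + 1/19)) = (38*(4*4))*((125 + 9)/(17 + 1/19)) = (38*16)*(134/(324/19)) = 608*(134*(19/324)) = 608*(1273/162) = 386992/81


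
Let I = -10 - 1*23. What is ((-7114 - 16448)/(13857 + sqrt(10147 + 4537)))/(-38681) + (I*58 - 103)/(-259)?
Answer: 14979981051699611/1923546450438935 - 47124*sqrt(3671)/7426820271965 ≈ 7.7877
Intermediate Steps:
I = -33 (I = -10 - 23 = -33)
((-7114 - 16448)/(13857 + sqrt(10147 + 4537)))/(-38681) + (I*58 - 103)/(-259) = ((-7114 - 16448)/(13857 + sqrt(10147 + 4537)))/(-38681) + (-33*58 - 103)/(-259) = -23562/(13857 + sqrt(14684))*(-1/38681) + (-1914 - 103)*(-1/259) = -23562/(13857 + 2*sqrt(3671))*(-1/38681) - 2017*(-1/259) = 23562/(38681*(13857 + 2*sqrt(3671))) + 2017/259 = 2017/259 + 23562/(38681*(13857 + 2*sqrt(3671)))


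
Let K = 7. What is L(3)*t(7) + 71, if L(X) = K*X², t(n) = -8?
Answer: -433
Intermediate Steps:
L(X) = 7*X²
L(3)*t(7) + 71 = (7*3²)*(-8) + 71 = (7*9)*(-8) + 71 = 63*(-8) + 71 = -504 + 71 = -433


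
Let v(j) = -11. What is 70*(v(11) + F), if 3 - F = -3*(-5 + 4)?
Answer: -770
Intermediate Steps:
F = 0 (F = 3 - (-3)*(-5 + 4) = 3 - (-3)*(-1) = 3 - 1*3 = 3 - 3 = 0)
70*(v(11) + F) = 70*(-11 + 0) = 70*(-11) = -770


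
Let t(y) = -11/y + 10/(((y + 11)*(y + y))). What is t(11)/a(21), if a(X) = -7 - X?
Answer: 237/6776 ≈ 0.034976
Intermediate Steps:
t(y) = -11/y + 5/(y*(11 + y)) (t(y) = -11/y + 10/(((11 + y)*(2*y))) = -11/y + 10/((2*y*(11 + y))) = -11/y + 10*(1/(2*y*(11 + y))) = -11/y + 5/(y*(11 + y)))
t(11)/a(21) = ((-116 - 11*11)/(11*(11 + 11)))/(-7 - 1*21) = ((1/11)*(-116 - 121)/22)/(-7 - 21) = ((1/11)*(1/22)*(-237))/(-28) = -237/242*(-1/28) = 237/6776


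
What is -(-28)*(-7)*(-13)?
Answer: 2548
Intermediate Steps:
-(-28)*(-7)*(-13) = -28*7*(-13) = -196*(-13) = 2548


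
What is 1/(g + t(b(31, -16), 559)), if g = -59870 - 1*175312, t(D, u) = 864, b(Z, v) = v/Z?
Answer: -1/234318 ≈ -4.2677e-6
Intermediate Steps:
g = -235182 (g = -59870 - 175312 = -235182)
1/(g + t(b(31, -16), 559)) = 1/(-235182 + 864) = 1/(-234318) = -1/234318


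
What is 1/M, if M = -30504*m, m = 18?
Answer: -1/549072 ≈ -1.8213e-6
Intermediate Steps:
M = -549072 (M = -30504*18 = -549072)
1/M = 1/(-549072) = -1/549072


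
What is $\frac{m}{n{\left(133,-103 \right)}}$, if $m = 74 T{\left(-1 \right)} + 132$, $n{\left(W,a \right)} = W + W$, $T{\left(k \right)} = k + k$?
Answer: $- \frac{8}{133} \approx -0.06015$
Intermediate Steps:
$T{\left(k \right)} = 2 k$
$n{\left(W,a \right)} = 2 W$
$m = -16$ ($m = 74 \cdot 2 \left(-1\right) + 132 = 74 \left(-2\right) + 132 = -148 + 132 = -16$)
$\frac{m}{n{\left(133,-103 \right)}} = - \frac{16}{2 \cdot 133} = - \frac{16}{266} = \left(-16\right) \frac{1}{266} = - \frac{8}{133}$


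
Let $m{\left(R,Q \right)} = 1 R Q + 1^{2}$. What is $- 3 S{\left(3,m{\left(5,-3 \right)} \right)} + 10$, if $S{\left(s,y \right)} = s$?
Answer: $1$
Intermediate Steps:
$m{\left(R,Q \right)} = 1 + Q R$ ($m{\left(R,Q \right)} = R Q + 1 = Q R + 1 = 1 + Q R$)
$- 3 S{\left(3,m{\left(5,-3 \right)} \right)} + 10 = \left(-3\right) 3 + 10 = -9 + 10 = 1$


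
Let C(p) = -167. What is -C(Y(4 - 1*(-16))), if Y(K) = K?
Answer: 167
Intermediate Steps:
-C(Y(4 - 1*(-16))) = -1*(-167) = 167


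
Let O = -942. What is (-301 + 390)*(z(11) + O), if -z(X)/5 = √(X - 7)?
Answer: -84728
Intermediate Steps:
z(X) = -5*√(-7 + X) (z(X) = -5*√(X - 7) = -5*√(-7 + X))
(-301 + 390)*(z(11) + O) = (-301 + 390)*(-5*√(-7 + 11) - 942) = 89*(-5*√4 - 942) = 89*(-5*2 - 942) = 89*(-10 - 942) = 89*(-952) = -84728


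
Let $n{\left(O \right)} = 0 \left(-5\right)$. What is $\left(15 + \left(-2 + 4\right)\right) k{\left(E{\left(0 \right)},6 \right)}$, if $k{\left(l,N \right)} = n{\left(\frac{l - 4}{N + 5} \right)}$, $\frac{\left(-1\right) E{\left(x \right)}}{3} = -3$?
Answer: $0$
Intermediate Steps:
$E{\left(x \right)} = 9$ ($E{\left(x \right)} = \left(-3\right) \left(-3\right) = 9$)
$n{\left(O \right)} = 0$
$k{\left(l,N \right)} = 0$
$\left(15 + \left(-2 + 4\right)\right) k{\left(E{\left(0 \right)},6 \right)} = \left(15 + \left(-2 + 4\right)\right) 0 = \left(15 + 2\right) 0 = 17 \cdot 0 = 0$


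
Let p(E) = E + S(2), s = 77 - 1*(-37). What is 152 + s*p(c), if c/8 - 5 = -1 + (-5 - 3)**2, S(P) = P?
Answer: 62396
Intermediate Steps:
s = 114 (s = 77 + 37 = 114)
c = 544 (c = 40 + 8*(-1 + (-5 - 3)**2) = 40 + 8*(-1 + (-8)**2) = 40 + 8*(-1 + 64) = 40 + 8*63 = 40 + 504 = 544)
p(E) = 2 + E (p(E) = E + 2 = 2 + E)
152 + s*p(c) = 152 + 114*(2 + 544) = 152 + 114*546 = 152 + 62244 = 62396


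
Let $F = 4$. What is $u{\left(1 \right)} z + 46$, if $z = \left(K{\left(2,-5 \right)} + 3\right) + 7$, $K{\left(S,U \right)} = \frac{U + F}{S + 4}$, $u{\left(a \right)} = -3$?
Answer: $\frac{33}{2} \approx 16.5$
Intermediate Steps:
$K{\left(S,U \right)} = \frac{4 + U}{4 + S}$ ($K{\left(S,U \right)} = \frac{U + 4}{S + 4} = \frac{4 + U}{4 + S}$)
$z = \frac{59}{6}$ ($z = \left(\frac{4 - 5}{4 + 2} + 3\right) + 7 = \left(\frac{1}{6} \left(-1\right) + 3\right) + 7 = \left(- \frac{1}{6} + 3\right) + 7 = \frac{17}{6} + 7 = \frac{59}{6} \approx 9.8333$)
$u{\left(1 \right)} z + 46 = \left(-3\right) \frac{59}{6} + 46 = - \frac{59}{2} + 46 = \frac{33}{2}$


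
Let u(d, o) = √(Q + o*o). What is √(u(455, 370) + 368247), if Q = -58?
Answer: √(368247 + √136842) ≈ 607.14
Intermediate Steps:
u(d, o) = √(-58 + o²) (u(d, o) = √(-58 + o*o) = √(-58 + o²))
√(u(455, 370) + 368247) = √(√(-58 + 370²) + 368247) = √(√(-58 + 136900) + 368247) = √(√136842 + 368247) = √(368247 + √136842)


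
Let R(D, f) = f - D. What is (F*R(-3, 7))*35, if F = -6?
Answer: -2100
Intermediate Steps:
(F*R(-3, 7))*35 = -6*(7 - 1*(-3))*35 = -6*(7 + 3)*35 = -6*10*35 = -60*35 = -2100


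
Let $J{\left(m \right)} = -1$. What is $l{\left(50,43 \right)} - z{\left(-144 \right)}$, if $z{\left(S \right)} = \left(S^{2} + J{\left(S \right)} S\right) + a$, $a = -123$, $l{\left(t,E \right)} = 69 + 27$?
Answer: $-20661$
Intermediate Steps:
$l{\left(t,E \right)} = 96$
$z{\left(S \right)} = -123 + S^{2} - S$ ($z{\left(S \right)} = \left(S^{2} - S\right) - 123 = -123 + S^{2} - S$)
$l{\left(50,43 \right)} - z{\left(-144 \right)} = 96 - \left(-123 + \left(-144\right)^{2} - -144\right) = 96 - \left(-123 + 20736 + 144\right) = 96 - 20757 = -20661$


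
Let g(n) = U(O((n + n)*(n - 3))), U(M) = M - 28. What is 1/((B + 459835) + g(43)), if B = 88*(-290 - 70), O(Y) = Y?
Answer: 1/431567 ≈ 2.3171e-6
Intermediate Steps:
B = -31680 (B = 88*(-360) = -31680)
U(M) = -28 + M
g(n) = -28 + 2*n*(-3 + n) (g(n) = -28 + (n + n)*(n - 3) = -28 + (2*n)*(-3 + n) = -28 + 2*n*(-3 + n))
1/((B + 459835) + g(43)) = 1/((-31680 + 459835) + (-28 + 2*43*(-3 + 43))) = 1/(428155 + (-28 + 2*43*40)) = 1/(428155 + (-28 + 3440)) = 1/(428155 + 3412) = 1/431567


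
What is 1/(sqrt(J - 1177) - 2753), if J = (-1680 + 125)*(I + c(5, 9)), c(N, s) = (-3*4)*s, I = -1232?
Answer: -2753/5496486 - sqrt(2082523)/5496486 ≈ -0.00076341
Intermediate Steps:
c(N, s) = -12*s
J = 2083700 (J = (-1680 + 125)*(-1232 - 12*9) = -1555*(-1232 - 108) = -1555*(-1340) = 2083700)
1/(sqrt(J - 1177) - 2753) = 1/(sqrt(2083700 - 1177) - 2753) = 1/(sqrt(2082523) - 2753) = 1/(-2753 + sqrt(2082523))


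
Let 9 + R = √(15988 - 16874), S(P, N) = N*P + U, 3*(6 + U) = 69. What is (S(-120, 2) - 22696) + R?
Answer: -22928 + I*√886 ≈ -22928.0 + 29.766*I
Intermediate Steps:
U = 17 (U = -6 + (⅓)*69 = -6 + 23 = 17)
S(P, N) = 17 + N*P (S(P, N) = N*P + 17 = 17 + N*P)
R = -9 + I*√886 (R = -9 + √(15988 - 16874) = -9 + √(-886) = -9 + I*√886 ≈ -9.0 + 29.766*I)
(S(-120, 2) - 22696) + R = ((17 + 2*(-120)) - 22696) + (-9 + I*√886) = ((17 - 240) - 22696) + (-9 + I*√886) = (-223 - 22696) + (-9 + I*√886) = -22919 + (-9 + I*√886) = -22928 + I*√886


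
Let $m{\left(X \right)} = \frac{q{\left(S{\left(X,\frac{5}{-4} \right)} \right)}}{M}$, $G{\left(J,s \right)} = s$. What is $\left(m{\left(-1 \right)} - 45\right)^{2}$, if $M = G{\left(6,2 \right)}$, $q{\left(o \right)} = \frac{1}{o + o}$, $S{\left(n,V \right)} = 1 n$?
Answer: $\frac{32761}{16} \approx 2047.6$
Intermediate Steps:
$S{\left(n,V \right)} = n$
$q{\left(o \right)} = \frac{1}{2 o}$
$M = 2$
$m{\left(X \right)} = \frac{1}{4 X}$ ($m{\left(X \right)} = \frac{\frac{1}{2} \frac{1}{X}}{2} = \frac{1}{2 X} \frac{1}{2} = \frac{1}{4 X}$)
$\left(m{\left(-1 \right)} - 45\right)^{2} = \left(\frac{1}{4 \left(-1\right)} - 45\right)^{2} = \left(\frac{1}{4} \left(-1\right) - 45\right)^{2} = \left(- \frac{1}{4} - 45\right)^{2} = \left(- \frac{181}{4}\right)^{2} = \frac{32761}{16}$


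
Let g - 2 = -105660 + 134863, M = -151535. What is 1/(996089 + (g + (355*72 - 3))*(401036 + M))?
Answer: 1/13664169851 ≈ 7.3184e-11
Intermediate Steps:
g = 29205 (g = 2 + (-105660 + 134863) = 2 + 29203 = 29205)
1/(996089 + (g + (355*72 - 3))*(401036 + M)) = 1/(996089 + (29205 + (355*72 - 3))*(401036 - 151535)) = 1/(996089 + (29205 + (25560 - 3))*249501) = 1/(996089 + (29205 + 25557)*249501) = 1/(996089 + 54762*249501) = 1/(996089 + 13663173762) = 1/13664169851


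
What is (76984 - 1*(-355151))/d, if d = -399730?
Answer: -86427/79946 ≈ -1.0811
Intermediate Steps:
(76984 - 1*(-355151))/d = (76984 - 1*(-355151))/(-399730) = (76984 + 355151)*(-1/399730) = 432135*(-1/399730) = -86427/79946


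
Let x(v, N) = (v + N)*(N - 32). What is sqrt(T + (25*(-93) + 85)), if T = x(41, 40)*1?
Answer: 2*I*sqrt(398) ≈ 39.9*I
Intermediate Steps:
x(v, N) = (-32 + N)*(N + v) (x(v, N) = (N + v)*(-32 + N) = (-32 + N)*(N + v))
T = 648 (T = (40**2 - 32*40 - 32*41 + 40*41)*1 = (1600 - 1280 - 1312 + 1640)*1 = 648*1 = 648)
sqrt(T + (25*(-93) + 85)) = sqrt(648 + (25*(-93) + 85)) = sqrt(648 + (-2325 + 85)) = sqrt(648 - 2240) = sqrt(-1592) = 2*I*sqrt(398)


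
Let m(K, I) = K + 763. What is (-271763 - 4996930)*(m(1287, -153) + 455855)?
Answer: -2412560868165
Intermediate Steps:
m(K, I) = 763 + K
(-271763 - 4996930)*(m(1287, -153) + 455855) = (-271763 - 4996930)*((763 + 1287) + 455855) = -5268693*(2050 + 455855) = -5268693*457905 = -2412560868165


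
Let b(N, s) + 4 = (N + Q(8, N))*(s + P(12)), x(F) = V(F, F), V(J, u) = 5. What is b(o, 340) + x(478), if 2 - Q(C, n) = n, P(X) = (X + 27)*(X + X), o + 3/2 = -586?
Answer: 2553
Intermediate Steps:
o = -1175/2 (o = -3/2 - 586 = -1175/2 ≈ -587.50)
x(F) = 5
P(X) = 2*X*(27 + X) (P(X) = (27 + X)*(2*X) = 2*X*(27 + X))
Q(C, n) = 2 - n
b(N, s) = 1868 + 2*s (b(N, s) = -4 + (N + (2 - N))*(s + 2*12*(27 + 12)) = -4 + 2*(s + 2*12*39) = -4 + 2*(s + 936) = -4 + 2*(936 + s) = -4 + (1872 + 2*s) = 1868 + 2*s)
b(o, 340) + x(478) = (1868 + 2*340) + 5 = (1868 + 680) + 5 = 2548 + 5 = 2553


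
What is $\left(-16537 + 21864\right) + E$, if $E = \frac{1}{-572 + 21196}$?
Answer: $\frac{109864049}{20624} \approx 5327.0$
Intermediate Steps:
$E = \frac{1}{20624} \approx 4.8487 \cdot 10^{-5}$
$\left(-16537 + 21864\right) + E = \left(-16537 + 21864\right) + \frac{1}{20624} = 5327 + \frac{1}{20624} = \frac{109864049}{20624}$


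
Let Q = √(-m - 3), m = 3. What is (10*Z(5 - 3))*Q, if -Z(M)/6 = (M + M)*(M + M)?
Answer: -960*I*√6 ≈ -2351.5*I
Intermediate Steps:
Z(M) = -24*M² (Z(M) = -6*(M + M)*(M + M) = -6*2*M*2*M = -24*M²)
Q = I*√6 (Q = √(-1*3 - 3) = √(-3 - 3) = √(-6) = I*√6 ≈ 2.4495*I)
(10*Z(5 - 3))*Q = (10*(-24*(5 - 3)²))*(I*√6) = (10*(-24*2²))*(I*√6) = (10*(-24*4))*(I*√6) = (10*(-96))*(I*√6) = -960*I*√6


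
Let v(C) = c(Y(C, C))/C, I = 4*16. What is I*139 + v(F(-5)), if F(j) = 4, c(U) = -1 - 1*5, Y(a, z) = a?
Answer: 17789/2 ≈ 8894.5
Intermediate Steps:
c(U) = -6 (c(U) = -1 - 5 = -6)
I = 64
v(C) = -6/C
I*139 + v(F(-5)) = 64*139 - 6/4 = 8896 - 6*¼ = 8896 - 3/2 = 17789/2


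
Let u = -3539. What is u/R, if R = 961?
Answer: -3539/961 ≈ -3.6826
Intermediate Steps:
u/R = -3539/961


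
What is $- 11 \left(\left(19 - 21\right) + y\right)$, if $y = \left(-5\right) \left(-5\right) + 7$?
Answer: $-330$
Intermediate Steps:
$y = 32$ ($y = 25 + 7 = 32$)
$- 11 \left(\left(19 - 21\right) + y\right) = - 11 \left(\left(19 - 21\right) + 32\right) = - 11 \left(-2 + 32\right) = \left(-11\right) 30 = -330$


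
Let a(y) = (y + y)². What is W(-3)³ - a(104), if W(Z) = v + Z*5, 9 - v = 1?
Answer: -43607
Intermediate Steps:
v = 8 (v = 9 - 1*1 = 9 - 1 = 8)
W(Z) = 8 + 5*Z (W(Z) = 8 + Z*5 = 8 + 5*Z)
a(y) = 4*y² (a(y) = (2*y)² = 4*y²)
W(-3)³ - a(104) = (8 + 5*(-3))³ - 4*104² = (8 - 15)³ - 4*10816 = (-7)³ - 1*43264 = -343 - 43264 = -43607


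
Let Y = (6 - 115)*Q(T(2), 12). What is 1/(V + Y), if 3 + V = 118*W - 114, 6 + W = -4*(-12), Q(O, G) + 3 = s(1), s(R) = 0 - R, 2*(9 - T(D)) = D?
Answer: 1/5275 ≈ 0.00018957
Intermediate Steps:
T(D) = 9 - D/2
s(R) = -R
Q(O, G) = -4 (Q(O, G) = -3 - 1*1 = -3 - 1 = -4)
W = 42 (W = -6 - 4*(-12) = -6 + 48 = 42)
V = 4839 (V = -3 + (118*42 - 114) = -3 + (4956 - 114) = -3 + 4842 = 4839)
Y = 436 (Y = (6 - 115)*(-4) = -109*(-4) = 436)
1/(V + Y) = 1/(4839 + 436) = 1/5275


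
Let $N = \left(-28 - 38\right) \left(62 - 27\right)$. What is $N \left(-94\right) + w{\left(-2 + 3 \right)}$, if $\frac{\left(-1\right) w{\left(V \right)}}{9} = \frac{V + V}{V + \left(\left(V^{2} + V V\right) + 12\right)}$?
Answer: $\frac{1085694}{5} \approx 2.1714 \cdot 10^{5}$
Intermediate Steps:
$w{\left(V \right)} = - \frac{18 V}{12 + V + 2 V^{2}}$ ($w{\left(V \right)} = - 9 \frac{V + V}{V + \left(\left(V^{2} + V V\right) + 12\right)} = - 9 \frac{2 V}{V + \left(\left(V^{2} + V^{2}\right) + 12\right)} = - 9 \frac{2 V}{V + \left(2 V^{2} + 12\right)} = - 9 \frac{2 V}{V + \left(12 + 2 V^{2}\right)} = - 9 \frac{2 V}{12 + V + 2 V^{2}} = - \frac{18 V}{12 + V + 2 V^{2}}$)
$N = -2310$ ($N = \left(-66\right) 35 = -2310$)
$N \left(-94\right) + w{\left(-2 + 3 \right)} = \left(-2310\right) \left(-94\right) - \frac{18 \left(-2 + 3\right)}{12 + \left(-2 + 3\right) + 2 \left(-2 + 3\right)^{2}} = 217140 - \frac{18}{12 + 1 + 2 \cdot 1^{2}} = 217140 - \frac{18}{12 + 1 + 2 \cdot 1} = 217140 - \frac{18}{12 + 1 + 2} = 217140 - \frac{18}{15} = 217140 - 18 \cdot \frac{1}{15} = 217140 - \frac{6}{5} = \frac{1085694}{5}$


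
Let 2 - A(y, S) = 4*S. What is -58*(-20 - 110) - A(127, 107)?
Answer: 7966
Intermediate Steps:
A(y, S) = 2 - 4*S
-58*(-20 - 110) - A(127, 107) = -58*(-20 - 110) - (2 - 4*107) = -58*(-130) - (2 - 428) = 7540 - 1*(-426) = 7540 + 426 = 7966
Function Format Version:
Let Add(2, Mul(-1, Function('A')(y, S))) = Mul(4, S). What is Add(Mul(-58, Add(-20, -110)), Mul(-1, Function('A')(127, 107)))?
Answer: 7966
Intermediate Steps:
Function('A')(y, S) = Add(2, Mul(-4, S)) (Function('A')(y, S) = Add(2, Mul(-1, Mul(4, S))) = Add(2, Mul(-4, S)))
Add(Mul(-58, Add(-20, -110)), Mul(-1, Function('A')(127, 107))) = Add(Mul(-58, Add(-20, -110)), Mul(-1, Add(2, Mul(-4, 107)))) = Add(Mul(-58, -130), Mul(-1, Add(2, -428))) = Add(7540, Mul(-1, -426)) = Add(7540, 426) = 7966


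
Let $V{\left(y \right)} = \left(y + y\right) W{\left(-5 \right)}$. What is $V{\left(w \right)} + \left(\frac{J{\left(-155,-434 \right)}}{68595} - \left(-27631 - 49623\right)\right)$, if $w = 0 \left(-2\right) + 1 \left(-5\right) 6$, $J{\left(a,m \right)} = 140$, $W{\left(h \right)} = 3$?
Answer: $\frac{1057378234}{13719} \approx 77074.0$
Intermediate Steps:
$w = -30$ ($w = 0 - 30 = -30$)
$V{\left(y \right)} = 6 y$ ($V{\left(y \right)} = \left(y + y\right) 3 = 2 y 3 = 6 y$)
$V{\left(w \right)} + \left(\frac{J{\left(-155,-434 \right)}}{68595} - \left(-27631 - 49623\right)\right) = 6 \left(-30\right) + \left(\frac{140}{68595} - \left(-27631 - 49623\right)\right) = -180 + \left(140 \cdot \frac{1}{68595} - -77254\right) = -180 + \left(\frac{28}{13719} + 77254\right) = -180 + \frac{1059847654}{13719} = \frac{1057378234}{13719}$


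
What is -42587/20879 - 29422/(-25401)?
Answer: -467450449/530347479 ≈ -0.88140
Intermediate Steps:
-42587/20879 - 29422/(-25401) = -42587*1/20879 - 29422*(-1/25401) = -42587/20879 + 29422/25401 = -467450449/530347479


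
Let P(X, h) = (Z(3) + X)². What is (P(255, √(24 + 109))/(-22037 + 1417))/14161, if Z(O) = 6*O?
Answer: -1521/5959180 ≈ -0.00025524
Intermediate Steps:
P(X, h) = (18 + X)² (P(X, h) = (6*3 + X)² = (18 + X)²)
(P(255, √(24 + 109))/(-22037 + 1417))/14161 = ((18 + 255)²/(-22037 + 1417))/14161 = (273²/(-20620))*(1/14161) = (74529*(-1/20620))*(1/14161) = -74529/20620*1/14161 = -1521/5959180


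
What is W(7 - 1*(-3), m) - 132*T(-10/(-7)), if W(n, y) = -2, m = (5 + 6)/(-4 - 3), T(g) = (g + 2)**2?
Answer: -76130/49 ≈ -1553.7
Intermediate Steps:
T(g) = (2 + g)**2
m = -11/7 (m = 11/(-7) = 11*(-1/7) = -11/7 ≈ -1.5714)
W(7 - 1*(-3), m) - 132*T(-10/(-7)) = -2 - 132*(2 - 10/(-7))**2 = -2 - 132*(2 - 10*(-1/7))**2 = -2 - 132*(2 + 10/7)**2 = -2 - 132*(24/7)**2 = -2 - 132*576/49 = -2 - 76032/49 = -76130/49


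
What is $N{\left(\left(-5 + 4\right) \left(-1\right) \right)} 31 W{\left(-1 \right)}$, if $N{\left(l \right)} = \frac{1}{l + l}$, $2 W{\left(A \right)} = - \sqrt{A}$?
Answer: $- \frac{31 i}{4} \approx - 7.75 i$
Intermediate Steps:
$W{\left(A \right)} = - \frac{\sqrt{A}}{2}$ ($W{\left(A \right)} = \frac{\left(-1\right) \sqrt{A}}{2} = - \frac{\sqrt{A}}{2}$)
$N{\left(l \right)} = \frac{1}{2 l}$
$N{\left(\left(-5 + 4\right) \left(-1\right) \right)} 31 W{\left(-1 \right)} = \frac{1}{2 \left(-5 + 4\right) \left(-1\right)} 31 \left(- \frac{\sqrt{-1}}{2}\right) = \frac{1}{2 \left(\left(-1\right) \left(-1\right)\right)} 31 \left(- \frac{i}{2}\right) = \frac{1}{2 \cdot 1} \cdot 31 \left(- \frac{i}{2}\right) = \frac{1}{2} \cdot 1 \cdot 31 \left(- \frac{i}{2}\right) = \frac{1}{2} \cdot 31 \left(- \frac{i}{2}\right) = \frac{31 \left(- \frac{i}{2}\right)}{2} = - \frac{31 i}{4}$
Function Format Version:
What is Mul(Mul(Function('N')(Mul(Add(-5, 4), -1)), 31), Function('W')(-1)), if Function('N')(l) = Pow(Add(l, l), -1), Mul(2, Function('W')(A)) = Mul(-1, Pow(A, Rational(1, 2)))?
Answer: Mul(Rational(-31, 4), I) ≈ Mul(-7.7500, I)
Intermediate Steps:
Function('W')(A) = Mul(Rational(-1, 2), Pow(A, Rational(1, 2))) (Function('W')(A) = Mul(Rational(1, 2), Mul(-1, Pow(A, Rational(1, 2)))) = Mul(Rational(-1, 2), Pow(A, Rational(1, 2))))
Function('N')(l) = Mul(Rational(1, 2), Pow(l, -1)) (Function('N')(l) = Pow(Mul(2, l), -1) = Mul(Rational(1, 2), Pow(l, -1)))
Mul(Mul(Function('N')(Mul(Add(-5, 4), -1)), 31), Function('W')(-1)) = Mul(Mul(Mul(Rational(1, 2), Pow(Mul(Add(-5, 4), -1), -1)), 31), Mul(Rational(-1, 2), Pow(-1, Rational(1, 2)))) = Mul(Mul(Mul(Rational(1, 2), Pow(Mul(-1, -1), -1)), 31), Mul(Rational(-1, 2), I)) = Mul(Mul(Mul(Rational(1, 2), Pow(1, -1)), 31), Mul(Rational(-1, 2), I)) = Mul(Mul(Mul(Rational(1, 2), 1), 31), Mul(Rational(-1, 2), I)) = Mul(Mul(Rational(1, 2), 31), Mul(Rational(-1, 2), I)) = Mul(Rational(31, 2), Mul(Rational(-1, 2), I)) = Mul(Rational(-31, 4), I)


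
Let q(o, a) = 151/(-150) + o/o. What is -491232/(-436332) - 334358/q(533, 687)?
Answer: 1823638726636/36361 ≈ 5.0154e+7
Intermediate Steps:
q(o, a) = -1/150 (q(o, a) = 151*(-1/150) + 1 = -151/150 + 1 = -1/150)
-491232/(-436332) - 334358/q(533, 687) = -491232/(-436332) - 334358/(-1/150) = -491232*(-1/436332) - 334358*(-150) = 40936/36361 + 50153700 = 1823638726636/36361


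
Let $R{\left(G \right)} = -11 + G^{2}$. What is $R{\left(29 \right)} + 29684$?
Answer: $30514$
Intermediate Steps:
$R{\left(29 \right)} + 29684 = \left(-11 + 29^{2}\right) + 29684 = \left(-11 + 841\right) + 29684 = 830 + 29684 = 30514$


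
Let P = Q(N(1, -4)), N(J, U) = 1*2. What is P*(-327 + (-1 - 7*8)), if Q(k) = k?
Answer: -768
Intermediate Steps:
N(J, U) = 2
P = 2
P*(-327 + (-1 - 7*8)) = 2*(-327 + (-1 - 7*8)) = 2*(-327 + (-1 - 56)) = 2*(-327 - 57) = 2*(-384) = -768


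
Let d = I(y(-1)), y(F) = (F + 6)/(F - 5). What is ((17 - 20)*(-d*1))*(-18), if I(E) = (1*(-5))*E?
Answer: -225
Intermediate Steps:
y(F) = (6 + F)/(-5 + F)
I(E) = -5*E
d = 25/6 (d = -5*(6 - 1)/(-5 - 1) = -5*5/(-6) = -(-5)*5/6 = -5*(-5/6) = 25/6 ≈ 4.1667)
((17 - 20)*(-d*1))*(-18) = ((17 - 20)*(-1*25/6*1))*(-18) = -(-25)/2*(-18) = -3*(-25/6)*(-18) = (25/2)*(-18) = -225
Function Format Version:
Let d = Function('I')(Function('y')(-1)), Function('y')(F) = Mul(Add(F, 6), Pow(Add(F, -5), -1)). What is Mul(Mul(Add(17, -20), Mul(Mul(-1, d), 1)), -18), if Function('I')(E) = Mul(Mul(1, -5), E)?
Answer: -225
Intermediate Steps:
Function('y')(F) = Mul(Pow(Add(-5, F), -1), Add(6, F)) (Function('y')(F) = Mul(Add(6, F), Pow(Add(-5, F), -1)) = Mul(Pow(Add(-5, F), -1), Add(6, F)))
Function('I')(E) = Mul(-5, E)
d = Rational(25, 6) (d = Mul(-5, Mul(Pow(Add(-5, -1), -1), Add(6, -1))) = Mul(-5, Mul(Pow(-6, -1), 5)) = Mul(-5, Mul(Rational(-1, 6), 5)) = Mul(-5, Rational(-5, 6)) = Rational(25, 6) ≈ 4.1667)
Mul(Mul(Add(17, -20), Mul(Mul(-1, d), 1)), -18) = Mul(Mul(Add(17, -20), Mul(Mul(-1, Rational(25, 6)), 1)), -18) = Mul(Mul(-3, Mul(Rational(-25, 6), 1)), -18) = Mul(Mul(-3, Rational(-25, 6)), -18) = Mul(Rational(25, 2), -18) = -225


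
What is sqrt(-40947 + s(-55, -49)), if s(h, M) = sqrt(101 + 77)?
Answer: sqrt(-40947 + sqrt(178)) ≈ 202.32*I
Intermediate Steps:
s(h, M) = sqrt(178)
sqrt(-40947 + s(-55, -49)) = sqrt(-40947 + sqrt(178))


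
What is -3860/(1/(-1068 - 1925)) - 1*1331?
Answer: 11551649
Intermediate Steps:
-3860/(1/(-1068 - 1925)) - 1*1331 = -3860/(1/(-2993)) - 1331 = -3860/(-1/2993) - 1331 = -3860*(-2993) - 1331 = 11552980 - 1331 = 11551649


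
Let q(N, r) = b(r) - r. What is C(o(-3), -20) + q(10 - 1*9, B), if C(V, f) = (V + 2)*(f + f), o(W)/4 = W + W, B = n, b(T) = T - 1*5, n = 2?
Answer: 875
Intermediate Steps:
b(T) = -5 + T (b(T) = T - 5 = -5 + T)
B = 2
o(W) = 8*W (o(W) = 4*(W + W) = 4*(2*W) = 8*W)
C(V, f) = 2*f*(2 + V) (C(V, f) = (2 + V)*(2*f) = 2*f*(2 + V))
q(N, r) = -5 (q(N, r) = (-5 + r) - r = -5)
C(o(-3), -20) + q(10 - 1*9, B) = 2*(-20)*(2 + 8*(-3)) - 5 = 2*(-20)*(2 - 24) - 5 = 2*(-20)*(-22) - 5 = 880 - 5 = 875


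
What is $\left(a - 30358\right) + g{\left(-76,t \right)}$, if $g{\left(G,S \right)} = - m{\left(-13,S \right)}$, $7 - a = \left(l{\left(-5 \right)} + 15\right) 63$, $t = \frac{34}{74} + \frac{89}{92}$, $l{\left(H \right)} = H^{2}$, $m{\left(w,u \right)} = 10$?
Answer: $-32881$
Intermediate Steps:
$t = \frac{4857}{3404}$ ($t = 34 \cdot \frac{1}{74} + 89 \cdot \frac{1}{92} = \frac{17}{37} + \frac{89}{92} = \frac{4857}{3404} \approx 1.4269$)
$a = -2513$ ($a = 7 - \left(\left(-5\right)^{2} + 15\right) 63 = 7 - \left(25 + 15\right) 63 = 7 - 40 \cdot 63 = 7 - 2520 = -2513$)
$g{\left(G,S \right)} = -10$ ($g{\left(G,S \right)} = \left(-1\right) 10 = -10$)
$\left(a - 30358\right) + g{\left(-76,t \right)} = \left(-2513 - 30358\right) - 10 = -32871 - 10 = -32881$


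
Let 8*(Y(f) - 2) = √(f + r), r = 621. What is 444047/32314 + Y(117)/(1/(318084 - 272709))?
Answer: 2932939547/32314 + 136125*√82/8 ≈ 2.4485e+5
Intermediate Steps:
Y(f) = 2 + √(621 + f)/8 (Y(f) = 2 + √(f + 621)/8 = 2 + √(621 + f)/8)
444047/32314 + Y(117)/(1/(318084 - 272709)) = 444047/32314 + (2 + √(621 + 117)/8)/(1/(318084 - 272709)) = 444047*(1/32314) + (2 + √738/8)/(1/45375) = 444047/32314 + (2 + (3*√82)/8)/(1/45375) = 444047/32314 + (2 + 3*√82/8)*45375 = 444047/32314 + (90750 + 136125*√82/8) = 2932939547/32314 + 136125*√82/8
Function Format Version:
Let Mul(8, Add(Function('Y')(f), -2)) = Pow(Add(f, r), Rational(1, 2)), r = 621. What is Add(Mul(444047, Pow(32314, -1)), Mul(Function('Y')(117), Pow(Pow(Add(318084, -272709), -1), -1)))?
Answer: Add(Rational(2932939547, 32314), Mul(Rational(136125, 8), Pow(82, Rational(1, 2)))) ≈ 2.4485e+5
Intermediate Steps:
Function('Y')(f) = Add(2, Mul(Rational(1, 8), Pow(Add(621, f), Rational(1, 2)))) (Function('Y')(f) = Add(2, Mul(Rational(1, 8), Pow(Add(f, 621), Rational(1, 2)))) = Add(2, Mul(Rational(1, 8), Pow(Add(621, f), Rational(1, 2)))))
Add(Mul(444047, Pow(32314, -1)), Mul(Function('Y')(117), Pow(Pow(Add(318084, -272709), -1), -1))) = Add(Mul(444047, Pow(32314, -1)), Mul(Add(2, Mul(Rational(1, 8), Pow(Add(621, 117), Rational(1, 2)))), Pow(Pow(Add(318084, -272709), -1), -1))) = Add(Mul(444047, Rational(1, 32314)), Mul(Add(2, Mul(Rational(1, 8), Pow(738, Rational(1, 2)))), Pow(Pow(45375, -1), -1))) = Add(Rational(444047, 32314), Mul(Add(2, Mul(Rational(1, 8), Mul(3, Pow(82, Rational(1, 2))))), Pow(Rational(1, 45375), -1))) = Add(Rational(444047, 32314), Mul(Add(2, Mul(Rational(3, 8), Pow(82, Rational(1, 2)))), 45375)) = Add(Rational(444047, 32314), Add(90750, Mul(Rational(136125, 8), Pow(82, Rational(1, 2))))) = Add(Rational(2932939547, 32314), Mul(Rational(136125, 8), Pow(82, Rational(1, 2))))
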